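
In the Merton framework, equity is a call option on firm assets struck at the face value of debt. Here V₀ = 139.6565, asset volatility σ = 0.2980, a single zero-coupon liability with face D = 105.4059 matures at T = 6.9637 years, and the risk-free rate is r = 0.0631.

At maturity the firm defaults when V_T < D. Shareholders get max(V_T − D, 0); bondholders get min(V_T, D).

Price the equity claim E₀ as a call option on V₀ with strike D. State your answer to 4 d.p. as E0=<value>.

d₁ = [ln(V₀/D) + (r + σ²/2)T] / (σ√T)
   = [ln(139.6565/105.4059) + (0.0631 + 0.5·0.2980²)·6.9637] / (0.2980·√6.9637)
   = [0.281367 + 0.748612] / 0.786387 = 1.309761
d₂ = d₁ − σ√T = 1.309761 − 0.786387 = 0.523374
N(d₁) = 0.904862,  N(d₂) = 0.699643,  e^(−rT) = 0.644417
E₀ = V₀·N(d₁) − D·e^(−rT)·N(d₂)
   = 139.6565·0.904862 − 105.4059·0.644417·0.699643 = 78.846322

E0=78.8463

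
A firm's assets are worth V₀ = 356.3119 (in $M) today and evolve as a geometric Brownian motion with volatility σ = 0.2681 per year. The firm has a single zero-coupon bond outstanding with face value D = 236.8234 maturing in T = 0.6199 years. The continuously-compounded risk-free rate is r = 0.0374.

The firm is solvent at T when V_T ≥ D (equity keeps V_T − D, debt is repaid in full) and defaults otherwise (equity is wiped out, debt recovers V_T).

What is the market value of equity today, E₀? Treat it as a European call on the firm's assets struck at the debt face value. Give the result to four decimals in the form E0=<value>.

d₁ = [ln(V₀/D) + (r + σ²/2)T] / (σ√T)
   = [ln(356.3119/236.8234) + (0.0374 + 0.5·0.2681²)·0.6199] / (0.2681·√0.6199)
   = [0.408492 + 0.045463] / 0.211085 = 2.150575
d₂ = d₁ − σ√T = 2.150575 − 0.211085 = 1.939490
N(d₁) = 0.984245,  N(d₂) = 0.973779,  e^(−rT) = 0.977082
E₀ = V₀·N(d₁) − D·e^(−rT)·N(d₂)
   = 356.3119·0.984245 − 236.8234·0.977082·0.973779 = 125.369667

E0=125.3697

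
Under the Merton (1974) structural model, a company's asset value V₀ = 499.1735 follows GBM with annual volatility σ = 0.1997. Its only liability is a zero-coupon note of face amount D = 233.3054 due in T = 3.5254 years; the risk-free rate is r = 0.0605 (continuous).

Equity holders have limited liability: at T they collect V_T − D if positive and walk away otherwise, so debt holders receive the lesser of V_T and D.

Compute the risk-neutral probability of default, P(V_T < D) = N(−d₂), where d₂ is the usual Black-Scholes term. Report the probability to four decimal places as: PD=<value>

PD=0.0080

d₁ = [ln(V₀/D) + (r + σ²/2)T] / (σ√T)
   = [ln(499.1735/233.3054) + (0.0605 + 0.5·0.1997²)·3.5254] / (0.1997·√3.5254)
   = [0.760605 + 0.283583] / 0.374958 = 2.784818
d₂ = d₁ − σ√T = 2.784818 − 0.374958 = 2.409860
risk-neutral PD = N(−d₂) = N(-2.409860) = 0.007979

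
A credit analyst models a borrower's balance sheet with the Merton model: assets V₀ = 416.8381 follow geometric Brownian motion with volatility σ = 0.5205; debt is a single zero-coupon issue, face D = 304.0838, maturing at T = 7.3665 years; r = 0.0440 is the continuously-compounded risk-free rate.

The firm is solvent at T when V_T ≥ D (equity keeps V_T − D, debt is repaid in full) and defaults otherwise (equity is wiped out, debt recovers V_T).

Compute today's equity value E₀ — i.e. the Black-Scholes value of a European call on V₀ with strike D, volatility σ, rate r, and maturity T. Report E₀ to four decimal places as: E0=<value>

d₁ = [ln(V₀/D) + (r + σ²/2)T] / (σ√T)
   = [ln(416.8381/304.0838) + (0.0440 + 0.5·0.5205²)·7.3665] / (0.5205·√7.3665)
   = [0.315395 + 1.321993] / 1.412705 = 1.159045
d₂ = d₁ − σ√T = 1.159045 − 1.412705 = -0.253660
N(d₁) = 0.876781,  N(d₂) = 0.399879,  e^(−rT) = 0.723159
E₀ = V₀·N(d₁) − D·e^(−rT)·N(d₂)
   = 416.8381·0.876781 − 304.0838·0.723159·0.399879 = 277.541910

E0=277.5419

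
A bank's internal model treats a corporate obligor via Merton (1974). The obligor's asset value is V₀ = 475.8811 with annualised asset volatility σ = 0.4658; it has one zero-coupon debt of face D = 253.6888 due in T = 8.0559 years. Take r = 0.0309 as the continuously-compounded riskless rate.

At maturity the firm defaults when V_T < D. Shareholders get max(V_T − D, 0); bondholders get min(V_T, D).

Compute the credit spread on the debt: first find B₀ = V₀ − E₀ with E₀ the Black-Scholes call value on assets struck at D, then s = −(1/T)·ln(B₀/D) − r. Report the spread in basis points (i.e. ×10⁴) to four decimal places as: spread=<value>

d₁ = [ln(V₀/D) + (r + σ²/2)T] / (σ√T)
   = [ln(475.8811/253.6888) + (0.0309 + 0.5·0.4658²)·8.0559] / (0.4658·√8.0559)
   = [0.629060 + 1.122870] / 1.322076 = 1.325135
d₂ = d₁ − σ√T = 1.325135 − 1.322076 = 0.003059
N(d₁) = 0.907437,  N(d₂) = 0.501220,  e^(−rT) = 0.779637
E₀ = V₀·N(d₁) − D·e^(−rT)·N(d₂)
   = 475.8811·0.907437 − 253.6888·0.779637·0.501220 = 332.698139
B₀ = V₀ − E₀ = 475.8811 − 332.698139 = 143.182961
spread = −(1/T)·ln(B₀/D) − r = −(1/8.0559)·ln(143.182961/253.6888) − 0.0309 = 0.04010201
in basis points: 0.04010201 × 10⁴ = 401.0201 bp

spread=401.0201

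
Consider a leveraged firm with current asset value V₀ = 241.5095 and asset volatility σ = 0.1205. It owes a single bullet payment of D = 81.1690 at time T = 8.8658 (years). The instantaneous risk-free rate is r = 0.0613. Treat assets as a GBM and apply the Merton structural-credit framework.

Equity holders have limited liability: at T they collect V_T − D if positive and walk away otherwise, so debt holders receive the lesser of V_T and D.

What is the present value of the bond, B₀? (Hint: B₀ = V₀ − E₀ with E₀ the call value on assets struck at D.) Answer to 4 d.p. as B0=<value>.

d₁ = [ln(V₀/D) + (r + σ²/2)T] / (σ√T)
   = [ln(241.5095/81.1690) + (0.0613 + 0.5·0.1205²)·8.8658] / (0.1205·√8.8658)
   = [1.090375 + 0.607840] / 0.358795 = 4.733113
d₂ = d₁ − σ√T = 4.733113 − 0.358795 = 4.374318
N(d₁) = 0.999999,  N(d₂) = 0.999994,  e^(−rT) = 0.580728
E₀ = V₀·N(d₁) − D·e^(−rT)·N(d₂)
   = 241.5095·0.999999 − 81.1690·0.580728·0.999994 = 194.372444
B₀ = V₀ − E₀ = 241.5095 − 194.372444 = 47.137056

B0=47.1371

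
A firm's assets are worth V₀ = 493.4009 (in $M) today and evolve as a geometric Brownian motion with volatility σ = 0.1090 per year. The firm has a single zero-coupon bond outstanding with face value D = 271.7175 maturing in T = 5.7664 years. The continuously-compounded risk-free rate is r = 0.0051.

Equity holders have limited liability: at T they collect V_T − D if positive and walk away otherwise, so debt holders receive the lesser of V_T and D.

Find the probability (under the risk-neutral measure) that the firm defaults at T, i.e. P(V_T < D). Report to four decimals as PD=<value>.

PD=0.0119

d₁ = [ln(V₀/D) + (r + σ²/2)T] / (σ√T)
   = [ln(493.4009/271.7175) + (0.0051 + 0.5·0.1090²)·5.7664] / (0.1090·√5.7664)
   = [0.596559 + 0.063664] / 0.261745 = 2.522387
d₂ = d₁ − σ√T = 2.522387 − 0.261745 = 2.260642
risk-neutral PD = N(−d₂) = N(-2.260642) = 0.011891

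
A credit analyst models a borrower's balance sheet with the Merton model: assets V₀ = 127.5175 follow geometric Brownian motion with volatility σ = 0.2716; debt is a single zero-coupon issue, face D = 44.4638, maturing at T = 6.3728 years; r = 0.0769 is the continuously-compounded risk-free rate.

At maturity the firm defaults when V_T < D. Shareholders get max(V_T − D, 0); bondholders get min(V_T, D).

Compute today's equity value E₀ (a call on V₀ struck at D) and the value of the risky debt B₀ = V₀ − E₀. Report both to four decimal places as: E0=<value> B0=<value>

d₁ = [ln(V₀/D) + (r + σ²/2)T] / (σ√T)
   = [ln(127.5175/44.4638) + (0.0769 + 0.5·0.2716²)·6.3728] / (0.2716·√6.3728)
   = [1.053578 + 0.725118] / 0.685638 = 2.594221
d₂ = d₁ − σ√T = 2.594221 − 0.685638 = 1.908583
N(d₁) = 0.995260,  N(d₂) = 0.971842,  e^(−rT) = 0.612585
E₀ = V₀·N(d₁) − D·e^(−rT)·N(d₂)
   = 127.5175·0.995260 − 44.4638·0.612585·0.971842 = 100.442157
B₀ = V₀ − E₀ = 127.5175 − 100.442157 = 27.075343

E0=100.4422 B0=27.0753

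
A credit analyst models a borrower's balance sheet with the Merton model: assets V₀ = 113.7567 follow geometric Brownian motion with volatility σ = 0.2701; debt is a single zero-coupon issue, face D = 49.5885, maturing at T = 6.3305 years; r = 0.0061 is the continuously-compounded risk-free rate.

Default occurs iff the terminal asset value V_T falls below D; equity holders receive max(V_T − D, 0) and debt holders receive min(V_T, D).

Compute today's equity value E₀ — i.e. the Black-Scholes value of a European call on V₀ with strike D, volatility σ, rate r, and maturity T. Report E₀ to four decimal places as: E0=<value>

d₁ = [ln(V₀/D) + (r + σ²/2)T] / (σ√T)
   = [ln(113.7567/49.5885) + (0.0061 + 0.5·0.2701²)·6.3305] / (0.2701·√6.3305)
   = [0.830303 + 0.269534] / 0.679585 = 1.618395
d₂ = d₁ − σ√T = 1.618395 − 0.679585 = 0.938811
N(d₁) = 0.947211,  N(d₂) = 0.826086,  e^(−rT) = 0.962120
E₀ = V₀·N(d₁) − D·e^(−rT)·N(d₂)
   = 113.7567·0.947211 − 49.5885·0.962120·0.826086 = 68.338992

E0=68.3390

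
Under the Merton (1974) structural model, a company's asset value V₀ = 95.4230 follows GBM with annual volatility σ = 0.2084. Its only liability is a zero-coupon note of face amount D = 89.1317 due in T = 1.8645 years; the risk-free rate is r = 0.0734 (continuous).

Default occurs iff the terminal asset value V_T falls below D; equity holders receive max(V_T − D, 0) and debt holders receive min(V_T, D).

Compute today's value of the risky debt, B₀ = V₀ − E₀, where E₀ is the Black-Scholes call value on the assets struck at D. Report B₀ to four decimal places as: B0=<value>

d₁ = [ln(V₀/D) + (r + σ²/2)T] / (σ√T)
   = [ln(95.4230/89.1317) + (0.0734 + 0.5·0.2084²)·1.8645] / (0.2084·√1.8645)
   = [0.068205 + 0.177342] / 0.284563 = 0.862891
d₂ = d₁ − σ√T = 0.862891 − 0.284563 = 0.578327
N(d₁) = 0.805901,  N(d₂) = 0.718478,  e^(−rT) = 0.872097
E₀ = V₀·N(d₁) − D·e^(−rT)·N(d₂)
   = 95.4230·0.805901 − 89.1317·0.872097·0.718478 = 21.053095
B₀ = V₀ − E₀ = 95.4230 − 21.053095 = 74.369905

B0=74.3699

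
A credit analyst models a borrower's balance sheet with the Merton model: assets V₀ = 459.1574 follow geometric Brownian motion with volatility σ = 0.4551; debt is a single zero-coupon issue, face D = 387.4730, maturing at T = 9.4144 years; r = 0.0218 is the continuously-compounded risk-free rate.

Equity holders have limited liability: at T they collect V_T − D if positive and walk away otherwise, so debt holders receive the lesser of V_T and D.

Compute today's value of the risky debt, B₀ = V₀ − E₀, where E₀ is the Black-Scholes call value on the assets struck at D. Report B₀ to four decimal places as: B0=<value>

d₁ = [ln(V₀/D) + (r + σ²/2)T] / (σ√T)
   = [ln(459.1574/387.4730) + (0.0218 + 0.5·0.4551²)·9.4144] / (0.4551·√9.4144)
   = [0.169747 + 1.180170] / 1.396379 = 0.966727
d₂ = d₁ − σ√T = 0.966727 − 1.396379 = -0.429651
N(d₁) = 0.833160,  N(d₂) = 0.333725,  e^(−rT) = 0.814457
E₀ = V₀·N(d₁) − D·e^(−rT)·N(d₂)
   = 459.1574·0.833160 − 387.4730·0.814457·0.333725 = 277.234653
B₀ = V₀ − E₀ = 459.1574 − 277.234653 = 181.922747

B0=181.9227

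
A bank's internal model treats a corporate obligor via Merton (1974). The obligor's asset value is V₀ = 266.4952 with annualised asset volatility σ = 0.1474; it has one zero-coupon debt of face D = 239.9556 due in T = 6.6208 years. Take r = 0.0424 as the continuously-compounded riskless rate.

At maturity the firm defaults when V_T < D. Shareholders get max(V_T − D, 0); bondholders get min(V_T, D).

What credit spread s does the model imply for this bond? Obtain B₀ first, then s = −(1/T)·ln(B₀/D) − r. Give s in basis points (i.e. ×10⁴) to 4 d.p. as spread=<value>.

spread=56.4579

d₁ = [ln(V₀/D) + (r + σ²/2)T] / (σ√T)
   = [ln(266.4952/239.9556) + (0.0424 + 0.5·0.1474²)·6.6208] / (0.1474·√6.6208)
   = [0.104902 + 0.352646] / 0.379274 = 1.206381
d₂ = d₁ − σ√T = 1.206381 − 0.379274 = 0.827107
N(d₁) = 0.886165,  N(d₂) = 0.795912,  e^(−rT) = 0.755238
E₀ = V₀·N(d₁) − D·e^(−rT)·N(d₂)
   = 266.4952·0.886165 − 239.9556·0.755238·0.795912 = 91.920569
B₀ = V₀ − E₀ = 266.4952 − 91.920569 = 174.574631
spread = −(1/T)·ln(B₀/D) − r = −(1/6.6208)·ln(174.574631/239.9556) − 0.0424 = 0.00564579
in basis points: 0.00564579 × 10⁴ = 56.4579 bp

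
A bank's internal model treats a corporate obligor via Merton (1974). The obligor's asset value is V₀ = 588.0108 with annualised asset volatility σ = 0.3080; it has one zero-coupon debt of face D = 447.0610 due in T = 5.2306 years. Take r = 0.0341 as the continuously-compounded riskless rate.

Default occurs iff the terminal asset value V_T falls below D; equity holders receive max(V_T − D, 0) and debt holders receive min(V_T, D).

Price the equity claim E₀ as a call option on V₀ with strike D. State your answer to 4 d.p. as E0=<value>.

E0=264.2347

d₁ = [ln(V₀/D) + (r + σ²/2)T] / (σ√T)
   = [ln(588.0108/447.0610) + (0.0341 + 0.5·0.3080²)·5.2306] / (0.3080·√5.2306)
   = [0.274050 + 0.426461] / 0.704412 = 0.994463
d₂ = d₁ − σ√T = 0.994463 − 0.704412 = 0.290052
N(d₁) = 0.840001,  N(d₂) = 0.614112,  e^(−rT) = 0.836638
E₀ = V₀·N(d₁) − D·e^(−rT)·N(d₂)
   = 588.0108·0.840001 − 447.0610·0.836638·0.614112 = 264.234672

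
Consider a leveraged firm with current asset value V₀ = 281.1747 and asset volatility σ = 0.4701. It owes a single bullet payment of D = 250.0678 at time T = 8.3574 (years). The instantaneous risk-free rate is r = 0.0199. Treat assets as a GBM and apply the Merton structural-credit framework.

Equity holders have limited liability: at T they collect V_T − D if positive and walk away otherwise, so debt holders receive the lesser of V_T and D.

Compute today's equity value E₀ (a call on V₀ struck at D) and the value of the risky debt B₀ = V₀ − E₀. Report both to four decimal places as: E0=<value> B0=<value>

E0=161.0094 B0=120.1653

d₁ = [ln(V₀/D) + (r + σ²/2)T] / (σ√T)
   = [ln(281.1747/250.0678) + (0.0199 + 0.5·0.4701²)·8.3574] / (0.4701·√8.3574)
   = [0.117244 + 1.089780] / 1.359020 = 0.888158
d₂ = d₁ − σ√T = 0.888158 − 1.359020 = -0.470862
N(d₁) = 0.812772,  N(d₂) = 0.318870,  e^(−rT) = 0.846782
E₀ = V₀·N(d₁) − D·e^(−rT)·N(d₂)
   = 281.1747·0.812772 − 250.0678·0.846782·0.318870 = 161.009398
B₀ = V₀ − E₀ = 281.1747 − 161.009398 = 120.165302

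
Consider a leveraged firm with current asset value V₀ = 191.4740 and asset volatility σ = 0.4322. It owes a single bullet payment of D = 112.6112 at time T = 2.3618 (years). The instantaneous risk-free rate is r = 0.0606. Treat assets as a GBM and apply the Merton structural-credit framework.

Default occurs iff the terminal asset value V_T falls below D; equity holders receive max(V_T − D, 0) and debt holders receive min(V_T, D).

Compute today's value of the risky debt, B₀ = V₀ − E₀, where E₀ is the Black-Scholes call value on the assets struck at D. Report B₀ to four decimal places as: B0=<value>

d₁ = [ln(V₀/D) + (r + σ²/2)T] / (σ√T)
   = [ln(191.4740/112.6112) + (0.0606 + 0.5·0.4322²)·2.3618] / (0.4322·√2.3618)
   = [0.530811 + 0.363713] / 0.664211 = 1.346746
d₂ = d₁ − σ√T = 1.346746 − 0.664211 = 0.682535
N(d₁) = 0.910969,  N(d₂) = 0.752550,  e^(−rT) = 0.866646
E₀ = V₀·N(d₁) − D·e^(−rT)·N(d₂)
   = 191.4740·0.910969 − 112.6112·0.866646·0.752550 = 100.982550
B₀ = V₀ − E₀ = 191.4740 − 100.982550 = 90.491450

B0=90.4915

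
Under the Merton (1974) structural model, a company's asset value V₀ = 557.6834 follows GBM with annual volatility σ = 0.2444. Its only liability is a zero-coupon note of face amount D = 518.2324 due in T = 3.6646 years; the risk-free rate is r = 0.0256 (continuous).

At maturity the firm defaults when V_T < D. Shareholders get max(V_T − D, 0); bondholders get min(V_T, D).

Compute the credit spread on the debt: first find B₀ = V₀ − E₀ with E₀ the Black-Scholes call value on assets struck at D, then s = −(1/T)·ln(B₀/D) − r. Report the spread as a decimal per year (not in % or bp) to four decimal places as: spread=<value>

d₁ = [ln(V₀/D) + (r + σ²/2)T] / (σ√T)
   = [ln(557.6834/518.2324) + (0.0256 + 0.5·0.2444²)·3.6646] / (0.2444·√3.6646)
   = [0.073368 + 0.203260] / 0.467858 = 0.591262
d₂ = d₁ − σ√T = 0.591262 − 0.467858 = 0.123404
N(d₁) = 0.722828,  N(d₂) = 0.549106,  e^(−rT) = 0.910452
E₀ = V₀·N(d₁) − D·e^(−rT)·N(d₂)
   = 557.6834·0.722828 − 518.2324·0.910452·0.549106 = 144.026400
B₀ = V₀ − E₀ = 557.6834 − 144.026400 = 413.657000
spread = −(1/T)·ln(B₀/D) − r = −(1/3.6646)·ln(413.657000/518.2324) − 0.0256 = 0.03590376

spread=0.0359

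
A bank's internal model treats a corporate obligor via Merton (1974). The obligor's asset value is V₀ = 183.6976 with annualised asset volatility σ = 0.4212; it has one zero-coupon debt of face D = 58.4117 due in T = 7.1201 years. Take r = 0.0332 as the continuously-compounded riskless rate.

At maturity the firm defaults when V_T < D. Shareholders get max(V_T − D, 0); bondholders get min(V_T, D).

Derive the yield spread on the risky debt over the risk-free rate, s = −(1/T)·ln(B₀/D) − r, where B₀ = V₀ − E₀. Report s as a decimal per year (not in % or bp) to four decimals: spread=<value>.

d₁ = [ln(V₀/D) + (r + σ²/2)T] / (σ√T)
   = [ln(183.6976/58.4117) + (0.0332 + 0.5·0.4212²)·7.1201] / (0.4212·√7.1201)
   = [1.145775 + 0.867974] / 1.123910 = 1.791735
d₂ = d₁ − σ√T = 1.791735 − 1.123910 = 0.667826
N(d₁) = 0.963412,  N(d₂) = 0.747878,  e^(−rT) = 0.789475
E₀ = V₀·N(d₁) − D·e^(−rT)·N(d₂)
   = 183.6976·0.963412 − 58.4117·0.789475·0.747878 = 142.488480
B₀ = V₀ − E₀ = 183.6976 − 142.488480 = 41.209120
spread = −(1/T)·ln(B₀/D) − r = −(1/7.1201)·ln(41.209120/58.4117) − 0.0332 = 0.01579603

spread=0.0158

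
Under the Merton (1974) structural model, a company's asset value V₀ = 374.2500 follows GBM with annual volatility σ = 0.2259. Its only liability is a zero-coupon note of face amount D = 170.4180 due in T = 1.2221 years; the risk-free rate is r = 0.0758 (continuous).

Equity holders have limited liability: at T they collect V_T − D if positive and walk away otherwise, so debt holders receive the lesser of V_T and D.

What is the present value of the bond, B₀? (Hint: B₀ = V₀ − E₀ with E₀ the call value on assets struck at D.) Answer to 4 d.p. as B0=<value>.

d₁ = [ln(V₀/D) + (r + σ²/2)T] / (σ√T)
   = [ln(374.2500/170.4180) + (0.0758 + 0.5·0.2259²)·1.2221] / (0.2259·√1.2221)
   = [0.786670 + 0.123818] / 0.249729 = 3.645896
d₂ = d₁ − σ√T = 3.645896 − 0.249729 = 3.396167
N(d₁) = 0.999867,  N(d₂) = 0.999658,  e^(−rT) = 0.911526
E₀ = V₀·N(d₁) − D·e^(−rT)·N(d₂)
   = 374.2500·0.999867 − 170.4180·0.911526·0.999658 = 218.912781
B₀ = V₀ − E₀ = 374.2500 − 218.912781 = 155.337219

B0=155.3372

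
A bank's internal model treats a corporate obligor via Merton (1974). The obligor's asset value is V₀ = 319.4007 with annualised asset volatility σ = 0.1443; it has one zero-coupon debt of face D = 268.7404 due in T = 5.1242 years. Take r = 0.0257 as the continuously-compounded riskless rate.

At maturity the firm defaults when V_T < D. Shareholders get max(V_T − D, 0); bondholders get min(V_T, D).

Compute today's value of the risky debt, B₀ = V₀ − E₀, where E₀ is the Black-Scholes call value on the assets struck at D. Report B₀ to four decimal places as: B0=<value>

B0=227.1654

d₁ = [ln(V₀/D) + (r + σ²/2)T] / (σ√T)
   = [ln(319.4007/268.7404) + (0.0257 + 0.5·0.1443²)·5.1242] / (0.1443·√5.1242)
   = [0.172701 + 0.185041] / 0.326648 = 1.095192
d₂ = d₁ − σ√T = 1.095192 − 0.326648 = 0.768545
N(d₁) = 0.863284,  N(d₂) = 0.778918,  e^(−rT) = 0.876611
E₀ = V₀·N(d₁) − D·e^(−rT)·N(d₂)
   = 319.4007·0.863284 − 268.7404·0.876611·0.778918 = 92.235284
B₀ = V₀ − E₀ = 319.4007 − 92.235284 = 227.165416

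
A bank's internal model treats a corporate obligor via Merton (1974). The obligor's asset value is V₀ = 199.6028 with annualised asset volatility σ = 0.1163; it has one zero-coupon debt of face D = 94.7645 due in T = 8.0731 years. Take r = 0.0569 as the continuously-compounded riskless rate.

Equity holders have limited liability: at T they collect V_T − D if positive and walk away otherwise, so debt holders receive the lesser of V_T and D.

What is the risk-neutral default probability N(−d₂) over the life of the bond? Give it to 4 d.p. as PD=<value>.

PD=0.0003

d₁ = [ln(V₀/D) + (r + σ²/2)T] / (σ√T)
   = [ln(199.6028/94.7645) + (0.0569 + 0.5·0.1163²)·8.0731] / (0.1163·√8.0731)
   = [0.744935 + 0.513957] / 0.330446 = 3.809678
d₂ = d₁ − σ√T = 3.809678 − 0.330446 = 3.479232
risk-neutral PD = N(−d₂) = N(-3.479232) = 0.000251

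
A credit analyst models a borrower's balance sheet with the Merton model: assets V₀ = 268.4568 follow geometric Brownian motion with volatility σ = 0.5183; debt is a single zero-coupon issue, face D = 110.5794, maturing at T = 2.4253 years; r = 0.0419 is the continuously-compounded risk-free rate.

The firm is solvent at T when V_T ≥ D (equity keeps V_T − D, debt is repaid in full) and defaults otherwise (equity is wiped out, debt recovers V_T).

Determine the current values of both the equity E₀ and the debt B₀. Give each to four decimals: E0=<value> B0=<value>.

d₁ = [ln(V₀/D) + (r + σ²/2)T] / (σ√T)
   = [ln(268.4568/110.5794) + (0.0419 + 0.5·0.5183²)·2.4253] / (0.5183·√2.4253)
   = [0.886956 + 0.427380] / 0.807168 = 1.628331
d₂ = d₁ − σ√T = 1.628331 − 0.807168 = 0.821163
N(d₁) = 0.948273,  N(d₂) = 0.794223,  e^(−rT) = 0.903373
E₀ = V₀·N(d₁) − D·e^(−rT)·N(d₂)
   = 268.4568·0.948273 − 110.5794·0.903373·0.794223 = 175.231771
B₀ = V₀ − E₀ = 268.4568 − 175.231771 = 93.225029

E0=175.2318 B0=93.2250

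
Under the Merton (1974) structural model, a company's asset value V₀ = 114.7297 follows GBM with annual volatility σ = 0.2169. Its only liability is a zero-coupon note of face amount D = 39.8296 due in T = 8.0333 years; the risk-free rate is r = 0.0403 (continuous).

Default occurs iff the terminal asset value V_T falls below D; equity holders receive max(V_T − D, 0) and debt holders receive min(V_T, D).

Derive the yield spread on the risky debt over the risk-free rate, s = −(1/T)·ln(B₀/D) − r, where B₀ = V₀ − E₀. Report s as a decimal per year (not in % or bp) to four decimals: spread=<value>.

spread=0.0006

d₁ = [ln(V₀/D) + (r + σ²/2)T] / (σ√T)
   = [ln(114.7297/39.8296) + (0.0403 + 0.5·0.2169²)·8.0333] / (0.2169·√8.0333)
   = [1.057969 + 0.512708] / 0.614761 = 2.554937
d₂ = d₁ − σ√T = 2.554937 − 0.614761 = 1.940175
N(d₁) = 0.994690,  N(d₂) = 0.973821,  e^(−rT) = 0.723437
E₀ = V₀·N(d₁) − D·e^(−rT)·N(d₂)
   = 114.7297·0.994690 − 39.8296·0.723437·0.973821 = 86.060576
B₀ = V₀ − E₀ = 114.7297 − 86.060576 = 28.669124
spread = −(1/T)·ln(B₀/D) − r = −(1/8.0333)·ln(28.669124/39.8296) − 0.0403 = 0.00062834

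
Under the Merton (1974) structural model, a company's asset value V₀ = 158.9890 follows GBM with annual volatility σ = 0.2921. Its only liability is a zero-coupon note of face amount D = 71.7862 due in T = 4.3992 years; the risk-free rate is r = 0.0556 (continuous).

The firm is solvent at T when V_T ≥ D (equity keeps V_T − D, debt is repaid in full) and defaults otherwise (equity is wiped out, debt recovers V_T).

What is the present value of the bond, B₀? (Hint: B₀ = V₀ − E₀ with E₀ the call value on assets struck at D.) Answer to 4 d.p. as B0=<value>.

d₁ = [ln(V₀/D) + (r + σ²/2)T] / (σ√T)
   = [ln(158.9890/71.7862) + (0.0556 + 0.5·0.2921²)·4.3992] / (0.2921·√4.3992)
   = [0.795143 + 0.432271] / 0.612658 = 2.003422
d₂ = d₁ − σ√T = 2.003422 − 0.612658 = 1.390764
N(d₁) = 0.977434,  N(d₂) = 0.917851,  e^(−rT) = 0.783021
E₀ = V₀·N(d₁) − D·e^(−rT)·N(d₂)
   = 158.9890·0.977434 − 71.7862·0.783021·0.917851 = 103.808718
B₀ = V₀ − E₀ = 158.9890 − 103.808718 = 55.180282

B0=55.1803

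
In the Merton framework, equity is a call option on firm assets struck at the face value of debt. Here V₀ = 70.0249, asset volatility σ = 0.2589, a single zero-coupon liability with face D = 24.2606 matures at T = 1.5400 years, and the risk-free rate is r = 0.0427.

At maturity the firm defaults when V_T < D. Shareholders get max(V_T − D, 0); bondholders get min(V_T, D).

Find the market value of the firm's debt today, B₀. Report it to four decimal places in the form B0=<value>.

B0=22.7159

d₁ = [ln(V₀/D) + (r + σ²/2)T] / (σ√T)
   = [ln(70.0249/24.2606) + (0.0427 + 0.5·0.2589²)·1.5400] / (0.2589·√1.5400)
   = [1.059997 + 0.117370] / 0.321286 = 3.664542
d₂ = d₁ − σ√T = 3.664542 − 0.321286 = 3.343256
N(d₁) = 0.999876,  N(d₂) = 0.999586,  e^(−rT) = 0.936357
E₀ = V₀·N(d₁) − D·e^(−rT)·N(d₂)
   = 70.0249·0.999876 − 24.2606·0.936357·0.999586 = 47.309036
B₀ = V₀ − E₀ = 70.0249 − 47.309036 = 22.715864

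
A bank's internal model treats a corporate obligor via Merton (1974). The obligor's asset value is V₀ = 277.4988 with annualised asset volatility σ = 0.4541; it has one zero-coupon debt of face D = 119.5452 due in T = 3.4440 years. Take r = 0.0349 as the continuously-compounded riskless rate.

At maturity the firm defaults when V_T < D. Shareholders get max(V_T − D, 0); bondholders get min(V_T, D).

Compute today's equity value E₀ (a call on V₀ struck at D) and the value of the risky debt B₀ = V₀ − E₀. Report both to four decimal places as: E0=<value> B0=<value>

E0=180.0959 B0=97.4029

d₁ = [ln(V₀/D) + (r + σ²/2)T] / (σ√T)
   = [ln(277.4988/119.5452) + (0.0349 + 0.5·0.4541²)·3.4440] / (0.4541·√3.4440)
   = [0.842122 + 0.475284] / 0.842720 = 1.563279
d₂ = d₁ − σ√T = 1.563279 − 0.842720 = 0.720559
N(d₁) = 0.941007,  N(d₂) = 0.764410,  e^(−rT) = 0.886747
E₀ = V₀·N(d₁) − D·e^(−rT)·N(d₂)
   = 277.4988·0.941007 − 119.5452·0.886747·0.764410 = 180.095900
B₀ = V₀ − E₀ = 277.4988 − 180.095900 = 97.402900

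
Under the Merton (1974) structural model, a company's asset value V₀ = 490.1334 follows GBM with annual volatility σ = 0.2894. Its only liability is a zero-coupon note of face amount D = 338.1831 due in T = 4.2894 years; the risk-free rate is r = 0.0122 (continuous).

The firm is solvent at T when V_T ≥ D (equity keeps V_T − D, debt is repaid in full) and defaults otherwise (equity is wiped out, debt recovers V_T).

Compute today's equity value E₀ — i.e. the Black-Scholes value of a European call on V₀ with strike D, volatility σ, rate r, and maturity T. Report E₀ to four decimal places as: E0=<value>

d₁ = [ln(V₀/D) + (r + σ²/2)T] / (σ√T)
   = [ln(490.1334/338.1831) + (0.0122 + 0.5·0.2894²)·4.2894] / (0.2894·√4.2894)
   = [0.371090 + 0.231954] / 0.599372 = 1.006126
d₂ = d₁ − σ√T = 1.006126 − 0.599372 = 0.406754
N(d₁) = 0.842823,  N(d₂) = 0.657906,  e^(−rT) = 0.949015
E₀ = V₀·N(d₁) − D·e^(−rT)·N(d₂)
   = 490.1334·0.842823 − 338.1831·0.949015·0.657906 = 201.946732

E0=201.9467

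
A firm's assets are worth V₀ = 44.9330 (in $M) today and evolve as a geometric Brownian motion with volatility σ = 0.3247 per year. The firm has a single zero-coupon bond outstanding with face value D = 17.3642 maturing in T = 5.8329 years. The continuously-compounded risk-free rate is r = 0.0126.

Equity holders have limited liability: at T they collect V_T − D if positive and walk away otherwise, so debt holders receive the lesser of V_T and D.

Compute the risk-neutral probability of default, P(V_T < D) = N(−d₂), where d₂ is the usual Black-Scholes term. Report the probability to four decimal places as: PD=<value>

PD=0.1804

d₁ = [ln(V₀/D) + (r + σ²/2)T] / (σ√T)
   = [ln(44.9330/17.3642) + (0.0126 + 0.5·0.3247²)·5.8329] / (0.3247·√5.8329)
   = [0.950762 + 0.380976] / 0.784196 = 1.698221
d₂ = d₁ − σ√T = 1.698221 − 0.784196 = 0.914025
risk-neutral PD = N(−d₂) = N(-0.914025) = 0.180352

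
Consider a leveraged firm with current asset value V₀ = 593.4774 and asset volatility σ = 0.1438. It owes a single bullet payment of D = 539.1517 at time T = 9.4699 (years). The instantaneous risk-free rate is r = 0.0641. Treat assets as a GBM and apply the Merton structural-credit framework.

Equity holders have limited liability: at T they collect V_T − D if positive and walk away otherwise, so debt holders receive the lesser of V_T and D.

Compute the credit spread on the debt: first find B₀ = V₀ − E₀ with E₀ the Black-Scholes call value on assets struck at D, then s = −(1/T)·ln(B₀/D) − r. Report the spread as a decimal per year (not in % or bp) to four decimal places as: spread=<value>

d₁ = [ln(V₀/D) + (r + σ²/2)T] / (σ√T)
   = [ln(593.4774/539.1517) + (0.0641 + 0.5·0.1438²)·9.4699] / (0.1438·√9.4699)
   = [0.096002 + 0.704932] / 0.442519 = 1.809944
d₂ = d₁ − σ√T = 1.809944 − 0.442519 = 1.367426
N(d₁) = 0.964848,  N(d₂) = 0.914254,  e^(−rT) = 0.544972
E₀ = V₀·N(d₁) − D·e^(−rT)·N(d₂)
   = 593.4774·0.964848 − 539.1517·0.544972·0.914254 = 303.986803
B₀ = V₀ − E₀ = 593.4774 − 303.986803 = 289.490597
spread = −(1/T)·ln(B₀/D) − r = −(1/9.4699)·ln(289.490597/539.1517) − 0.0641 = 0.00156850

spread=0.0016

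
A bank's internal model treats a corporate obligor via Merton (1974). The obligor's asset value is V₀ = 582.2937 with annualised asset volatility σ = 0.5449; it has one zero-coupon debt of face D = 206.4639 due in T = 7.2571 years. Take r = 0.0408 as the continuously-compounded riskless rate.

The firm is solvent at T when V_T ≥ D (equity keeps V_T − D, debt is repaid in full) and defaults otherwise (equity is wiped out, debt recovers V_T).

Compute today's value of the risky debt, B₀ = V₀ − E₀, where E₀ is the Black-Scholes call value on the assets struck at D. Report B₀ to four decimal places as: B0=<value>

d₁ = [ln(V₀/D) + (r + σ²/2)T] / (σ√T)
   = [ln(582.2937/206.4639) + (0.0408 + 0.5·0.5449²)·7.2571] / (0.5449·√7.2571)
   = [1.036849 + 1.373464] / 1.467906 = 1.642008
d₂ = d₁ − σ√T = 1.642008 − 1.467906 = 0.174101
N(d₁) = 0.949706,  N(d₂) = 0.569107,  e^(−rT) = 0.743721
E₀ = V₀·N(d₁) − D·e^(−rT)·N(d₂)
   = 582.2937·0.949706 − 206.4639·0.743721·0.569107 = 465.620467
B₀ = V₀ − E₀ = 582.2937 − 465.620467 = 116.673233

B0=116.6732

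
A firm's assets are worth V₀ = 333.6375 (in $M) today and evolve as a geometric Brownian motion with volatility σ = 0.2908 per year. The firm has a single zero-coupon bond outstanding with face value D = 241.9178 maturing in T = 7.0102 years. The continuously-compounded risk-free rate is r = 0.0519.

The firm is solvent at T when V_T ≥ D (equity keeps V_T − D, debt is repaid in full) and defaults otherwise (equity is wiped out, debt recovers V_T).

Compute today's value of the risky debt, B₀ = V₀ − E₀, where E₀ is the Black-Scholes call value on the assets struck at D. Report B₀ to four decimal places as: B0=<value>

B0=150.3070

d₁ = [ln(V₀/D) + (r + σ²/2)T] / (σ√T)
   = [ln(333.6375/241.9178) + (0.0519 + 0.5·0.2908²)·7.0102] / (0.2908·√7.0102)
   = [0.321457 + 0.660237] / 0.769945 = 1.275019
d₂ = d₁ − σ√T = 1.275019 − 0.769945 = 0.505074
N(d₁) = 0.898849,  N(d₂) = 0.693246,  e^(−rT) = 0.695010
E₀ = V₀·N(d₁) − D·e^(−rT)·N(d₂)
   = 333.6375·0.898849 − 241.9178·0.695010·0.693246 = 183.330463
B₀ = V₀ − E₀ = 333.6375 − 183.330463 = 150.307037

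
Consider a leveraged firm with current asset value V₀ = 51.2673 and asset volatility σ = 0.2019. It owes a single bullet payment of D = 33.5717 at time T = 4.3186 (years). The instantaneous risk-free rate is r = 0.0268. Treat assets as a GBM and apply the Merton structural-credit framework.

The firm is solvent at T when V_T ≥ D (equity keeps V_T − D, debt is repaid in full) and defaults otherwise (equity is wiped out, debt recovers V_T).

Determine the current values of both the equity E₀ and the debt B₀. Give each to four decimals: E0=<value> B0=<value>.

E0=22.1254 B0=29.1419

d₁ = [ln(V₀/D) + (r + σ²/2)T] / (σ√T)
   = [ln(51.2673/33.5717) + (0.0268 + 0.5·0.2019²)·4.3186] / (0.2019·√4.3186)
   = [0.423370 + 0.203759] / 0.419573 = 1.494683
d₂ = d₁ − σ√T = 1.494683 − 0.419573 = 1.075110
N(d₁) = 0.932501,  N(d₂) = 0.858837,  e^(−rT) = 0.890708
E₀ = V₀·N(d₁) − D·e^(−rT)·N(d₂)
   = 51.2673·0.932501 − 33.5717·0.890708·0.858837 = 22.125376
B₀ = V₀ − E₀ = 51.2673 − 22.125376 = 29.141924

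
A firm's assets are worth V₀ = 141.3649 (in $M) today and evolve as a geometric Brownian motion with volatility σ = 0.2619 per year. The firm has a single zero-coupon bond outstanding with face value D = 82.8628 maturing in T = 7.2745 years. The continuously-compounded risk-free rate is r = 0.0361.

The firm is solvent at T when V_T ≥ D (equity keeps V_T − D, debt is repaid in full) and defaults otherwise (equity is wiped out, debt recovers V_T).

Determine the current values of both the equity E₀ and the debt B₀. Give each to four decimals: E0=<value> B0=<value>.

E0=81.8166 B0=59.5483

d₁ = [ln(V₀/D) + (r + σ²/2)T] / (σ√T)
   = [ln(141.3649/82.8628) + (0.0361 + 0.5·0.2619²)·7.2745] / (0.2619·√7.2745)
   = [0.534158 + 0.512094] / 0.706378 = 1.481151
d₂ = d₁ − σ√T = 1.481151 − 0.706378 = 0.774774
N(d₁) = 0.930717,  N(d₂) = 0.780763,  e^(−rT) = 0.769042
E₀ = V₀·N(d₁) − D·e^(−rT)·N(d₂)
   = 141.3649·0.930717 − 82.8628·0.769042·0.780763 = 81.816569
B₀ = V₀ − E₀ = 141.3649 − 81.816569 = 59.548331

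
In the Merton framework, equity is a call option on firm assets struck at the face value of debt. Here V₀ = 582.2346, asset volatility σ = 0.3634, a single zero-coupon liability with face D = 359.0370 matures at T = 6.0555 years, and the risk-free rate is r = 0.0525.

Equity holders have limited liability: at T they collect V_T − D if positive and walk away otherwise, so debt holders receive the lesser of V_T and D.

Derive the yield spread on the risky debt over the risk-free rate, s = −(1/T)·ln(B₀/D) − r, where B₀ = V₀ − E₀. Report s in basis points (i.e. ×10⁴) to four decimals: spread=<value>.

spread=224.3792

d₁ = [ln(V₀/D) + (r + σ²/2)T] / (σ√T)
   = [ln(582.2346/359.0370) + (0.0525 + 0.5·0.3634²)·6.0555] / (0.3634·√6.0555)
   = [0.483448 + 0.717757] / 0.894252 = 1.343251
d₂ = d₁ − σ√T = 1.343251 − 0.894252 = 0.448999
N(d₁) = 0.910405,  N(d₂) = 0.673284,  e^(−rT) = 0.727666
E₀ = V₀·N(d₁) − D·e^(−rT)·N(d₂)
   = 582.2346·0.910405 − 359.0370·0.727666·0.673284 = 354.167727
B₀ = V₀ − E₀ = 582.2346 − 354.167727 = 228.066873
spread = −(1/T)·ln(B₀/D) − r = −(1/6.0555)·ln(228.066873/359.0370) − 0.0525 = 0.02243792
in basis points: 0.02243792 × 10⁴ = 224.3792 bp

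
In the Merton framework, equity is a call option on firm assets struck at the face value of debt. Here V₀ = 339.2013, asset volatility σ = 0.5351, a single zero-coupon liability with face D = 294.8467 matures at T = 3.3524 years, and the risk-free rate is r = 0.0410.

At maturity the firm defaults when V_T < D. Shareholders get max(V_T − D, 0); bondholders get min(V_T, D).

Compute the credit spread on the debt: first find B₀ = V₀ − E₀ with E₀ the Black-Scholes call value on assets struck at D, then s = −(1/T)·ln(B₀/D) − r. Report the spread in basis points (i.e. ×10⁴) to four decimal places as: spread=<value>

d₁ = [ln(V₀/D) + (r + σ²/2)T] / (σ√T)
   = [ln(339.2013/294.8467) + (0.0410 + 0.5·0.5351²)·3.3524] / (0.5351·√3.3524)
   = [0.140138 + 0.617398] / 0.979745 = 0.773198
d₂ = d₁ − σ√T = 0.773198 − 0.979745 = -0.206547
N(d₁) = 0.780297,  N(d₂) = 0.418182,  e^(−rT) = 0.871579
E₀ = V₀·N(d₁) − D·e^(−rT)·N(d₂)
   = 339.2013·0.780297 − 294.8467·0.871579·0.418182 = 157.212526
B₀ = V₀ − E₀ = 339.2013 − 157.212526 = 181.988774
spread = −(1/T)·ln(B₀/D) − r = −(1/3.3524)·ln(181.988774/294.8467) − 0.0410 = 0.10292989
in basis points: 0.10292989 × 10⁴ = 1029.2989 bp

spread=1029.2989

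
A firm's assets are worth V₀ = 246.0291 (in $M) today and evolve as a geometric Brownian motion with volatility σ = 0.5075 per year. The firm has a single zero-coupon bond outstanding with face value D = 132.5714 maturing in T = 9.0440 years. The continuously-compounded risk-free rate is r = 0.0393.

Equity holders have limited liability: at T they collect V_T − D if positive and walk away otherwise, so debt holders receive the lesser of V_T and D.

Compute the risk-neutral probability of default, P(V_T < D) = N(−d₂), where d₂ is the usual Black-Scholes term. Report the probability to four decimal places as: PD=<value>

PD=0.5498

d₁ = [ln(V₀/D) + (r + σ²/2)T] / (σ√T)
   = [ln(246.0291/132.5714) + (0.0393 + 0.5·0.5075²)·9.0440] / (0.5075·√9.0440)
   = [0.618328 + 1.520099] / 1.526217 = 1.401129
d₂ = d₁ − σ√T = 1.401129 − 1.526217 = -0.125088
risk-neutral PD = N(−d₂) = N(0.125088) = 0.549773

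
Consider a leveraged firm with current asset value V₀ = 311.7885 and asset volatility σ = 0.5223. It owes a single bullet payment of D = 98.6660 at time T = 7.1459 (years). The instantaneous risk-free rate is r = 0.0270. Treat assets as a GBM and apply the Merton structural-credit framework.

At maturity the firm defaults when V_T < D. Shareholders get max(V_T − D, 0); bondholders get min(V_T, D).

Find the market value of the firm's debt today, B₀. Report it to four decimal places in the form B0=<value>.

B0=64.2484

d₁ = [ln(V₀/D) + (r + σ²/2)T] / (σ√T)
   = [ln(311.7885/98.6660) + (0.0270 + 0.5·0.5223²)·7.1459] / (0.5223·√7.1459)
   = [1.150585 + 1.167630] / 1.396203 = 1.660371
d₂ = d₁ − σ√T = 1.660371 − 1.396203 = 0.264169
N(d₁) = 0.951580,  N(d₂) = 0.604175,  e^(−rT) = 0.824532
E₀ = V₀·N(d₁) − D·e^(−rT)·N(d₂)
   = 311.7885·0.951580 − 98.6660·0.824532·0.604175 = 247.540121
B₀ = V₀ − E₀ = 311.7885 − 247.540121 = 64.248379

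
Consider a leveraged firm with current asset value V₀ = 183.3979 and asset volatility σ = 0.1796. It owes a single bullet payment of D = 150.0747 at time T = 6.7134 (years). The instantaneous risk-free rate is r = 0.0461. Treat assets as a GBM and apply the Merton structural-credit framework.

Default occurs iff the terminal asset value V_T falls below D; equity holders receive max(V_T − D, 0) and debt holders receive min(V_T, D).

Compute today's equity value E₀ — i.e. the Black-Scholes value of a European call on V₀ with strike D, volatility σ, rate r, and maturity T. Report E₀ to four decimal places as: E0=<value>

d₁ = [ln(V₀/D) + (r + σ²/2)T] / (σ√T)
   = [ln(183.3979/150.0747) + (0.0461 + 0.5·0.1796²)·6.7134] / (0.1796·√6.7134)
   = [0.200525 + 0.417762] / 0.465348 = 1.328656
d₂ = d₁ − σ√T = 1.328656 − 0.465348 = 0.863308
N(d₁) = 0.908019,  N(d₂) = 0.806016,  e^(−rT) = 0.733823
E₀ = V₀·N(d₁) − D·e^(−rT)·N(d₂)
   = 183.3979·0.908019 − 150.0747·0.733823·0.806016 = 77.763708

E0=77.7637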